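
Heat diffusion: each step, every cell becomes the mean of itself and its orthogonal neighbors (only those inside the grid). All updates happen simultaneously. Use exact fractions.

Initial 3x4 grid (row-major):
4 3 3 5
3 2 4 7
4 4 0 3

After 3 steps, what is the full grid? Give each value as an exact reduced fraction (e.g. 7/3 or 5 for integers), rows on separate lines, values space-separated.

After step 1:
  10/3 3 15/4 5
  13/4 16/5 16/5 19/4
  11/3 5/2 11/4 10/3
After step 2:
  115/36 797/240 299/80 9/2
  269/80 303/100 353/100 977/240
  113/36 727/240 707/240 65/18
After step 3:
  889/270 23909/7200 9053/2400 1477/360
  15271/4800 6509/2000 20777/6000 56563/14400
  3431/1080 21859/7200 23609/7200 1913/540

Answer: 889/270 23909/7200 9053/2400 1477/360
15271/4800 6509/2000 20777/6000 56563/14400
3431/1080 21859/7200 23609/7200 1913/540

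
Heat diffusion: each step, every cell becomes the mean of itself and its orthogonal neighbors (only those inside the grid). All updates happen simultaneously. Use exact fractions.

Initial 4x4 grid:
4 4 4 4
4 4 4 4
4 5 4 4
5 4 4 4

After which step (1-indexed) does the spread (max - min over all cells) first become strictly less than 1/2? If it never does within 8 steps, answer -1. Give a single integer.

Step 1: max=9/2, min=4, spread=1/2
Step 2: max=40/9, min=4, spread=4/9
  -> spread < 1/2 first at step 2
Step 3: max=2333/540, min=4, spread=173/540
Step 4: max=17441/4050, min=2413/600, spread=4613/16200
Step 5: max=1035193/243000, min=72469/18000, spread=113723/486000
Step 6: max=30910069/7290000, min=436523/108000, spread=2889533/14580000
Step 7: max=461068937/109350000, min=13123283/3240000, spread=72632543/437400000
Step 8: max=27565694257/6561000000, min=1973997343/486000000, spread=1833460253/13122000000

Answer: 2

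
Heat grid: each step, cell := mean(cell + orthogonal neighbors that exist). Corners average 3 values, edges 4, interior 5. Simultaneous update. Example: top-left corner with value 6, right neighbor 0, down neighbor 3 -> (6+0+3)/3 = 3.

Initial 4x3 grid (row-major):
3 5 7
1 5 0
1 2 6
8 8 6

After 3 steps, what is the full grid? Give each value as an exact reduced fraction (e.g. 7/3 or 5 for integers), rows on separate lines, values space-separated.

After step 1:
  3 5 4
  5/2 13/5 9/2
  3 22/5 7/2
  17/3 6 20/3
After step 2:
  7/2 73/20 9/2
  111/40 19/5 73/20
  467/120 39/10 143/30
  44/9 341/60 97/18
After step 3:
  397/120 309/80 59/15
  419/120 711/200 1003/240
  1391/360 529/120 3187/720
  5207/1080 715/144 2851/540

Answer: 397/120 309/80 59/15
419/120 711/200 1003/240
1391/360 529/120 3187/720
5207/1080 715/144 2851/540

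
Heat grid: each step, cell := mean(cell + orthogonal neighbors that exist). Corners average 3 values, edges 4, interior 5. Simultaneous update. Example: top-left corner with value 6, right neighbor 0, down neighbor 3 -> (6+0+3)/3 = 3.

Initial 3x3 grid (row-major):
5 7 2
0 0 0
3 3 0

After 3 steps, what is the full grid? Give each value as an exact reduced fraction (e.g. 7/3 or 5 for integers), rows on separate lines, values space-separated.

After step 1:
  4 7/2 3
  2 2 1/2
  2 3/2 1
After step 2:
  19/6 25/8 7/3
  5/2 19/10 13/8
  11/6 13/8 1
After step 3:
  211/72 421/160 85/36
  47/20 431/200 823/480
  143/72 763/480 17/12

Answer: 211/72 421/160 85/36
47/20 431/200 823/480
143/72 763/480 17/12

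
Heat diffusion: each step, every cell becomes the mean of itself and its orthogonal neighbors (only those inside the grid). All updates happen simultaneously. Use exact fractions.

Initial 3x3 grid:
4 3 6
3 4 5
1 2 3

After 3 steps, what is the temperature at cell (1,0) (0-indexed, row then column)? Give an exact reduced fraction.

Answer: 5621/1800

Derivation:
Step 1: cell (1,0) = 3
Step 2: cell (1,0) = 44/15
Step 3: cell (1,0) = 5621/1800
Full grid after step 3:
  7469/2160 6177/1600 8899/2160
  5621/1800 20591/6000 9253/2400
  989/360 22109/7200 1841/540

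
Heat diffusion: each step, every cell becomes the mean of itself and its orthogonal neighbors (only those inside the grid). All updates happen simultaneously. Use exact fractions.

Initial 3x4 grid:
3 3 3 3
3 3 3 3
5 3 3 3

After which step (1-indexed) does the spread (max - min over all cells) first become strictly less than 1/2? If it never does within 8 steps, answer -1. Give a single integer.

Answer: 3

Derivation:
Step 1: max=11/3, min=3, spread=2/3
Step 2: max=32/9, min=3, spread=5/9
Step 3: max=365/108, min=3, spread=41/108
  -> spread < 1/2 first at step 3
Step 4: max=43097/12960, min=3, spread=4217/12960
Step 5: max=2541949/777600, min=10879/3600, spread=38417/155520
Step 6: max=151168211/46656000, min=218597/72000, spread=1903471/9331200
Step 7: max=8999069089/2799360000, min=6595759/2160000, spread=18038617/111974400
Step 8: max=537152982851/167961600000, min=596126759/194400000, spread=883978523/6718464000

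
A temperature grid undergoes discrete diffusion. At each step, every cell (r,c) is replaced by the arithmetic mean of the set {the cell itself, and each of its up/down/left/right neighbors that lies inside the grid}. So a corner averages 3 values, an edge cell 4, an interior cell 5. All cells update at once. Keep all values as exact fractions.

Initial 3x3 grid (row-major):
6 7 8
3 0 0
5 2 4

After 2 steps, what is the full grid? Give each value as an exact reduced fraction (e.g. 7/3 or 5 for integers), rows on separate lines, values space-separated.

After step 1:
  16/3 21/4 5
  7/2 12/5 3
  10/3 11/4 2
After step 2:
  169/36 1079/240 53/12
  437/120 169/50 31/10
  115/36 629/240 31/12

Answer: 169/36 1079/240 53/12
437/120 169/50 31/10
115/36 629/240 31/12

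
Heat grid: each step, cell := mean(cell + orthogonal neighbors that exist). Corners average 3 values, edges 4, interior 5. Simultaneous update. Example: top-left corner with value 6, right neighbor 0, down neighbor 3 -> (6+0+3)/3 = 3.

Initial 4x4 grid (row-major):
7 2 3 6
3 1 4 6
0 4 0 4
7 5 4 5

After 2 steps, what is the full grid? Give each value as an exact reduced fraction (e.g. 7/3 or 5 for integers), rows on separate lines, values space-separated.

After step 1:
  4 13/4 15/4 5
  11/4 14/5 14/5 5
  7/2 2 16/5 15/4
  4 5 7/2 13/3
After step 2:
  10/3 69/20 37/10 55/12
  261/80 68/25 351/100 331/80
  49/16 33/10 61/20 977/240
  25/6 29/8 481/120 139/36

Answer: 10/3 69/20 37/10 55/12
261/80 68/25 351/100 331/80
49/16 33/10 61/20 977/240
25/6 29/8 481/120 139/36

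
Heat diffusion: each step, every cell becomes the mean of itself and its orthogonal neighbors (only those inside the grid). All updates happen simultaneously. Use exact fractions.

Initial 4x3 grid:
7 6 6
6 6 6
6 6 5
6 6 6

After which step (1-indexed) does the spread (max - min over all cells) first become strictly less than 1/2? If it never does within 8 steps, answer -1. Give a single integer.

Step 1: max=19/3, min=17/3, spread=2/3
Step 2: max=113/18, min=689/120, spread=193/360
Step 3: max=1337/216, min=6269/1080, spread=52/135
  -> spread < 1/2 first at step 3
Step 4: max=795301/129600, min=189359/32400, spread=7573/25920
Step 5: max=47436569/7776000, min=2851129/486000, spread=363701/1555200
Step 6: max=2833051711/466560000, min=343490167/58320000, spread=681043/3732480
Step 7: max=169429642949/27993600000, min=5167103957/874800000, spread=163292653/1119744000
Step 8: max=10139424434191/1679616000000, min=621565789301/104976000000, spread=1554974443/13436928000

Answer: 3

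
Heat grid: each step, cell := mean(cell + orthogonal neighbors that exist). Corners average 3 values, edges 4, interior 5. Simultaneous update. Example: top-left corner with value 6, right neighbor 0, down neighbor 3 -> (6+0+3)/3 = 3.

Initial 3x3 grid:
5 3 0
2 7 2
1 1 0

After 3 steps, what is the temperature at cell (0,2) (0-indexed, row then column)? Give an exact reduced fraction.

Answer: 269/108

Derivation:
Step 1: cell (0,2) = 5/3
Step 2: cell (0,2) = 23/9
Step 3: cell (0,2) = 269/108
Full grid after step 3:
  677/216 581/192 269/108
  1715/576 38/15 1349/576
  259/108 1321/576 137/72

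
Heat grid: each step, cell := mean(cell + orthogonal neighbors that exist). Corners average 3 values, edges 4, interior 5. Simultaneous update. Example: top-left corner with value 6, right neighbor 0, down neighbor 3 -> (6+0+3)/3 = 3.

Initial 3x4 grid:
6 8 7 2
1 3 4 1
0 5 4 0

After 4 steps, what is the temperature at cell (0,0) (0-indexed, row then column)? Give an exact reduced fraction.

Answer: 2989/720

Derivation:
Step 1: cell (0,0) = 5
Step 2: cell (0,0) = 9/2
Step 3: cell (0,0) = 1043/240
Step 4: cell (0,0) = 2989/720
Full grid after step 4:
  2989/720 60889/14400 170959/43200 92867/25920
  35471/9600 14881/4000 84241/24000 182687/57600
  2329/720 46589/14400 132059/43200 73987/25920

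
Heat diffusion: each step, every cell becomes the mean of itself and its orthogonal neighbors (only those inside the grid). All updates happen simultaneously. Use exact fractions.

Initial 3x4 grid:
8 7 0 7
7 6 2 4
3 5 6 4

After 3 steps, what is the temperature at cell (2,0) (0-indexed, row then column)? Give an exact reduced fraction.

Answer: 3883/720

Derivation:
Step 1: cell (2,0) = 5
Step 2: cell (2,0) = 16/3
Step 3: cell (2,0) = 3883/720
Full grid after step 3:
  12689/2160 7513/1440 6443/1440 4373/1080
  1013/180 3083/600 5257/1200 12029/2880
  3883/720 787/160 6473/1440 4613/1080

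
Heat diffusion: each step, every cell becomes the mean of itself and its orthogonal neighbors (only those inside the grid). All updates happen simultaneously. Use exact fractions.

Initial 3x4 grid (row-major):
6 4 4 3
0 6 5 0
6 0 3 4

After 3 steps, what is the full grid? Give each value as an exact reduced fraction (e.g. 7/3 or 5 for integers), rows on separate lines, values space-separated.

Answer: 815/216 14233/3600 6299/1800 1739/540
26771/7200 20723/6000 20413/6000 10823/3600
51/16 2699/800 21971/7200 6311/2160

Derivation:
After step 1:
  10/3 5 4 7/3
  9/2 3 18/5 3
  2 15/4 3 7/3
After step 2:
  77/18 23/6 56/15 28/9
  77/24 397/100 83/25 169/60
  41/12 47/16 761/240 25/9
After step 3:
  815/216 14233/3600 6299/1800 1739/540
  26771/7200 20723/6000 20413/6000 10823/3600
  51/16 2699/800 21971/7200 6311/2160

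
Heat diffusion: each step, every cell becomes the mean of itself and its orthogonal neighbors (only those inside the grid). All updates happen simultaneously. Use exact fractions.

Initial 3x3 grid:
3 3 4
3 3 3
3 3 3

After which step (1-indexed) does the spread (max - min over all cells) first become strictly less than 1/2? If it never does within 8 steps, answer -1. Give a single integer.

Answer: 1

Derivation:
Step 1: max=10/3, min=3, spread=1/3
  -> spread < 1/2 first at step 1
Step 2: max=59/18, min=3, spread=5/18
Step 3: max=689/216, min=3, spread=41/216
Step 4: max=41011/12960, min=1091/360, spread=347/2592
Step 5: max=2439737/777600, min=10957/3600, spread=2921/31104
Step 6: max=145796539/46656000, min=1321483/432000, spread=24611/373248
Step 7: max=8716802033/2799360000, min=29816741/9720000, spread=207329/4478976
Step 8: max=521914752451/167961600000, min=1594001599/518400000, spread=1746635/53747712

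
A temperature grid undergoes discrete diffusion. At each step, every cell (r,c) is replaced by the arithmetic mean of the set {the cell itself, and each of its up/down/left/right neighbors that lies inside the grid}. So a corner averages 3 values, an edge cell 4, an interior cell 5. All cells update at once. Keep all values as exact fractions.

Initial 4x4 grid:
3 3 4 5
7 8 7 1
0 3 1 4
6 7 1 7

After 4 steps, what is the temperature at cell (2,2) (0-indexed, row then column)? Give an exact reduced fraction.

Step 1: cell (2,2) = 16/5
Step 2: cell (2,2) = 369/100
Step 3: cell (2,2) = 7919/2000
Step 4: cell (2,2) = 47441/12000
Full grid after step 4:
  292421/64800 970907/216000 917963/216000 53497/12960
  240713/54000 779771/180000 753587/180000 213827/54000
  229391/54000 754151/180000 47441/12000 69419/18000
  270281/64800 875159/216000 281741/72000 27193/7200

Answer: 47441/12000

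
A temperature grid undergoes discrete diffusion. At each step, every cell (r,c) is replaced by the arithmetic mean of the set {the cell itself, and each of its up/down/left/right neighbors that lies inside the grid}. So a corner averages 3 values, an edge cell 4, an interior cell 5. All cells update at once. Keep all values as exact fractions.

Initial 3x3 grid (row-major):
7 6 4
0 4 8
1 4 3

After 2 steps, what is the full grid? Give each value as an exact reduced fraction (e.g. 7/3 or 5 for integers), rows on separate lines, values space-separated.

Answer: 151/36 1199/240 16/3
67/20 102/25 403/80
23/9 211/60 17/4

Derivation:
After step 1:
  13/3 21/4 6
  3 22/5 19/4
  5/3 3 5
After step 2:
  151/36 1199/240 16/3
  67/20 102/25 403/80
  23/9 211/60 17/4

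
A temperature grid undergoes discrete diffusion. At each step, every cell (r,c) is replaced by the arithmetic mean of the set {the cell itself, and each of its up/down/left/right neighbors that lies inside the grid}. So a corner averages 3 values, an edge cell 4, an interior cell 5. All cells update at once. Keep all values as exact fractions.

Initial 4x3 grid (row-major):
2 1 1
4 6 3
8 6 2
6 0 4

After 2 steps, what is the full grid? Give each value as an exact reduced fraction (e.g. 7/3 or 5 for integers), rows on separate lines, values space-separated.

After step 1:
  7/3 5/2 5/3
  5 4 3
  6 22/5 15/4
  14/3 4 2
After step 2:
  59/18 21/8 43/18
  13/3 189/50 149/48
  301/60 443/100 263/80
  44/9 113/30 13/4

Answer: 59/18 21/8 43/18
13/3 189/50 149/48
301/60 443/100 263/80
44/9 113/30 13/4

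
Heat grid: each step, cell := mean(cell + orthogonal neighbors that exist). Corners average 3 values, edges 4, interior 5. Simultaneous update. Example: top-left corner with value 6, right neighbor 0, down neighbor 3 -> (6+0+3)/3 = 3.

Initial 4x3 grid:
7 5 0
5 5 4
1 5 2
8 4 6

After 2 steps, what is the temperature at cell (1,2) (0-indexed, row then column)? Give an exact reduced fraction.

Answer: 37/10

Derivation:
Step 1: cell (1,2) = 11/4
Step 2: cell (1,2) = 37/10
Full grid after step 2:
  173/36 1063/240 10/3
  1183/240 197/50 37/10
  1019/240 459/100 18/5
  89/18 1049/240 14/3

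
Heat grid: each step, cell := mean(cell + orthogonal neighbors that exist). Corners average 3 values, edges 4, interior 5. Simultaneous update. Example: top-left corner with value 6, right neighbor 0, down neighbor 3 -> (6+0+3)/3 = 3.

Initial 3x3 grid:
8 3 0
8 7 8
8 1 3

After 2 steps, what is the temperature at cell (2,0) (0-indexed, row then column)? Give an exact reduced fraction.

Answer: 109/18

Derivation:
Step 1: cell (2,0) = 17/3
Step 2: cell (2,0) = 109/18
Full grid after step 2:
  223/36 199/40 38/9
  503/80 269/50 527/120
  109/18 1189/240 53/12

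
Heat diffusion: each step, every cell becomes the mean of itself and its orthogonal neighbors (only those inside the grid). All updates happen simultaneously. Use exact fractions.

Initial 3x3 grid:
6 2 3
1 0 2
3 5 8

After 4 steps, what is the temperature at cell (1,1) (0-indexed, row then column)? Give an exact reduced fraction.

Step 1: cell (1,1) = 2
Step 2: cell (1,1) = 29/10
Step 3: cell (1,1) = 1763/600
Step 4: cell (1,1) = 109261/36000
Full grid after step 4:
  23701/8640 480481/172800 9481/3240
  27667/9600 109261/36000 542431/172800
  13493/4320 5861/1800 3269/960

Answer: 109261/36000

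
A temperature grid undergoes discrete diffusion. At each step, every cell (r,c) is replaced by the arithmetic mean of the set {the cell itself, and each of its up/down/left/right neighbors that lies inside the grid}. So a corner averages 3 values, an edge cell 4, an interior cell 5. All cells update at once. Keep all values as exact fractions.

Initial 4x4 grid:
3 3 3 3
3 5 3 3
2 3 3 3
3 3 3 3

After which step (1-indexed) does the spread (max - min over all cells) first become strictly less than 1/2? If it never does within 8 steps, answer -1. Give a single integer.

Answer: 3

Derivation:
Step 1: max=7/2, min=8/3, spread=5/6
Step 2: max=67/20, min=101/36, spread=49/90
Step 3: max=261/80, min=1573/540, spread=151/432
  -> spread < 1/2 first at step 3
Step 4: max=2309/720, min=47839/16200, spread=8227/32400
Step 5: max=229709/72000, min=1456453/486000, spread=376331/1944000
Step 6: max=2053747/648000, min=21986477/7290000, spread=4472707/29160000
Step 7: max=204497341/64800000, min=1327625113/437400000, spread=42185551/349920000
Step 8: max=203750711/64800000, min=9992884021/3280500000, spread=2575965787/26244000000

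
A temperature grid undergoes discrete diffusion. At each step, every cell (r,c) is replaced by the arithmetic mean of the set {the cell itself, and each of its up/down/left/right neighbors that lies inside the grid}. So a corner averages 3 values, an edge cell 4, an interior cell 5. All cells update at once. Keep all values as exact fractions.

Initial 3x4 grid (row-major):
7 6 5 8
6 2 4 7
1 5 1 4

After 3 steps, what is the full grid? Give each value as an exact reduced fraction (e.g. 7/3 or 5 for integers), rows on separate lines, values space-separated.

After step 1:
  19/3 5 23/4 20/3
  4 23/5 19/5 23/4
  4 9/4 7/2 4
After step 2:
  46/9 1301/240 1273/240 109/18
  71/15 393/100 117/25 1213/240
  41/12 287/80 271/80 53/12
After step 3:
  10991/2160 35579/7200 38629/7200 5909/1080
  967/225 13411/3000 26827/6000 72743/14400
  313/80 8593/2400 9643/2400 1543/360

Answer: 10991/2160 35579/7200 38629/7200 5909/1080
967/225 13411/3000 26827/6000 72743/14400
313/80 8593/2400 9643/2400 1543/360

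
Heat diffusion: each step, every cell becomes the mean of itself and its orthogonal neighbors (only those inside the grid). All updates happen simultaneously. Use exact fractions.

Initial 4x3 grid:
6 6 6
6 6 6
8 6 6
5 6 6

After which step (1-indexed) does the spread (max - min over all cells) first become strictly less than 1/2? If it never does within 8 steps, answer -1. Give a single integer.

Answer: 2

Derivation:
Step 1: max=13/2, min=23/4, spread=3/4
Step 2: max=1529/240, min=71/12, spread=109/240
  -> spread < 1/2 first at step 2
Step 3: max=4981/800, min=6, spread=181/800
Step 4: max=1338383/216000, min=261031/43200, spread=923/6000
Step 5: max=1477423/240000, min=654181/108000, spread=213187/2160000
Step 6: max=1194932807/194400000, min=65618099/10800000, spread=552281/7776000
Step 7: max=171685437947/27993600000, min=1182536713/194400000, spread=56006051/1119744000
Step 8: max=4288022518367/699840000000, min=35524574171/5832000000, spread=25073617847/699840000000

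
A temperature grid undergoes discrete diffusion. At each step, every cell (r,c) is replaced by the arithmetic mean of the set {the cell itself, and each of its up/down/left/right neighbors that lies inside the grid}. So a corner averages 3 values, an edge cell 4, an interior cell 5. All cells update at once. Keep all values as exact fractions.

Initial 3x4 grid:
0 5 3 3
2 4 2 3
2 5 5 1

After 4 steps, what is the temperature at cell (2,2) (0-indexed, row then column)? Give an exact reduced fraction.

Answer: 45733/14400

Derivation:
Step 1: cell (2,2) = 13/4
Step 2: cell (2,2) = 273/80
Step 3: cell (2,2) = 1543/480
Step 4: cell (2,2) = 45733/14400
Full grid after step 4:
  36931/12960 128203/43200 43733/14400 5155/1728
  31777/10800 6913/2250 24769/8000 174557/57600
  13217/4320 45601/14400 45733/14400 5299/1728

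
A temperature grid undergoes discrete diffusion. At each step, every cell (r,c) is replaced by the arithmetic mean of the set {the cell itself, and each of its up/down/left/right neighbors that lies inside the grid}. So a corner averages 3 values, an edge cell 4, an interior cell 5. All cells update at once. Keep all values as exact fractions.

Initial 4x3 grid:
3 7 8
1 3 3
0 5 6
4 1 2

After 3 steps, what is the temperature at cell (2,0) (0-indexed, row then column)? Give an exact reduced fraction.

Answer: 19453/7200

Derivation:
Step 1: cell (2,0) = 5/2
Step 2: cell (2,0) = 107/48
Step 3: cell (2,0) = 19453/7200
Full grid after step 3:
  4019/1080 62681/14400 3551/720
  22453/7200 11597/3000 661/150
  19453/7200 18799/6000 4513/1200
  1049/432 2621/900 13/4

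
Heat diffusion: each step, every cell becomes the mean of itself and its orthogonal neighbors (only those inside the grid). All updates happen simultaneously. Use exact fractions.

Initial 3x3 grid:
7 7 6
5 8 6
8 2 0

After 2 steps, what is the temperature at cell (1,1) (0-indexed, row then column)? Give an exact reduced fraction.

Answer: 291/50

Derivation:
Step 1: cell (1,1) = 28/5
Step 2: cell (1,1) = 291/50
Full grid after step 2:
  61/9 379/60 55/9
  359/60 291/50 49/10
  11/2 533/120 73/18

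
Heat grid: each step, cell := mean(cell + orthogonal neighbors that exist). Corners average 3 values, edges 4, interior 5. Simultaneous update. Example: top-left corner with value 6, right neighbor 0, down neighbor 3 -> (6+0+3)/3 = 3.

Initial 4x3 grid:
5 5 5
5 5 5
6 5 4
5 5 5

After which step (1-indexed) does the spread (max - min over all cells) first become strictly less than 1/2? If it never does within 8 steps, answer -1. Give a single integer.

Step 1: max=16/3, min=14/3, spread=2/3
Step 2: max=125/24, min=115/24, spread=5/12
  -> spread < 1/2 first at step 2
Step 3: max=1109/216, min=1051/216, spread=29/108
Step 4: max=275/54, min=265/54, spread=5/27
Step 5: max=13127/2592, min=12793/2592, spread=167/1296
Step 6: max=39233/7776, min=38527/7776, spread=353/3888
Step 7: max=939115/186624, min=927125/186624, spread=5995/93312
Step 8: max=5624279/1119744, min=5573161/1119744, spread=25559/559872

Answer: 2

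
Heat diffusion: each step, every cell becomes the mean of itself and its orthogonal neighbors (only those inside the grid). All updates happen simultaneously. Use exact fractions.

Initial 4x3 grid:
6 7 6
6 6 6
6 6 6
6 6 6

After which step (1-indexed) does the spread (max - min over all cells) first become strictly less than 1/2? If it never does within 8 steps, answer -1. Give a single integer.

Answer: 1

Derivation:
Step 1: max=19/3, min=6, spread=1/3
  -> spread < 1/2 first at step 1
Step 2: max=1507/240, min=6, spread=67/240
Step 3: max=13397/2160, min=6, spread=437/2160
Step 4: max=5341531/864000, min=6009/1000, spread=29951/172800
Step 5: max=47871821/7776000, min=20329/3375, spread=206761/1555200
Step 6: max=19118595571/3110400000, min=32565671/5400000, spread=14430763/124416000
Step 7: max=1144851741689/186624000000, min=2609652727/432000000, spread=139854109/1492992000
Step 8: max=68607111890251/11197440000000, min=235131228977/38880000000, spread=7114543559/89579520000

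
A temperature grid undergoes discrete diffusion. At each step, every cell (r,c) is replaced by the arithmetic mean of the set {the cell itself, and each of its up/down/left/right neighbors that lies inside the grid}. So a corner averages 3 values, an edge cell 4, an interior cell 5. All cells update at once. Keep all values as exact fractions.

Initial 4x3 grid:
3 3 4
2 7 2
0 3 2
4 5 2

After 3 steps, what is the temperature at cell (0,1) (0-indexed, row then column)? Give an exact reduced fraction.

Step 1: cell (0,1) = 17/4
Step 2: cell (0,1) = 799/240
Step 3: cell (0,1) = 49901/14400
Full grid after step 3:
  3407/1080 49901/14400 2423/720
  22693/7200 9467/3000 1007/300
  6971/2400 6303/2000 3623/1200
  2173/720 7211/2400 1109/360

Answer: 49901/14400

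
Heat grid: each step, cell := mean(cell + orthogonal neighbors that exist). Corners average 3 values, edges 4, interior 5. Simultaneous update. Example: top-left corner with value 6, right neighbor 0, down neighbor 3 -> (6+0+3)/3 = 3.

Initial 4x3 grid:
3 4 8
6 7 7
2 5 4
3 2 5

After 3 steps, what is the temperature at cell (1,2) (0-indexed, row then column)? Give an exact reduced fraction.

Answer: 39953/7200

Derivation:
Step 1: cell (1,2) = 13/2
Step 2: cell (1,2) = 1433/240
Step 3: cell (1,2) = 39953/7200
Full grid after step 3:
  2687/540 38953/7200 12653/2160
  4141/900 31129/6000 39953/7200
  14659/3600 1091/250 35293/7200
  1513/432 18697/4800 901/216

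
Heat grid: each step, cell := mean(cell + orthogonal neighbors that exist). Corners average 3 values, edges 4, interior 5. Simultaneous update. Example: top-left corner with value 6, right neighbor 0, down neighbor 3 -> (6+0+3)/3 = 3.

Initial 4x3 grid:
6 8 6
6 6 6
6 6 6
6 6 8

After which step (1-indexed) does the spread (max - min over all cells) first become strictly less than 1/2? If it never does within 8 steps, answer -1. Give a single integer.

Step 1: max=20/3, min=6, spread=2/3
Step 2: max=787/120, min=6, spread=67/120
Step 3: max=3481/540, min=443/72, spread=317/1080
  -> spread < 1/2 first at step 3
Step 4: max=2761051/432000, min=37123/6000, spread=17639/86400
Step 5: max=24804641/3888000, min=8066087/1296000, spread=30319/194400
Step 6: max=1482632959/233280000, min=485986853/77760000, spread=61681/583200
Step 7: max=88860626981/13996800000, min=360478567/57600000, spread=1580419/17496000
Step 8: max=5322254194879/839808000000, min=1755264014293/279936000000, spread=7057769/104976000

Answer: 3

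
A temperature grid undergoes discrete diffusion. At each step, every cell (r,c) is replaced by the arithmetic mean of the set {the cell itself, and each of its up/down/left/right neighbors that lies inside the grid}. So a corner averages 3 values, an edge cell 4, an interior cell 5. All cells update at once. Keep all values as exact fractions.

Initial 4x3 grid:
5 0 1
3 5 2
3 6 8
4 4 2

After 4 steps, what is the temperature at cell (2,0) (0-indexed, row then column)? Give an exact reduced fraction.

Answer: 432119/108000

Derivation:
Step 1: cell (2,0) = 4
Step 2: cell (2,0) = 253/60
Step 3: cell (2,0) = 14177/3600
Step 4: cell (2,0) = 432119/108000
Full grid after step 4:
  417113/129600 2618857/864000 133271/43200
  378419/108000 1285103/360000 15481/4500
  432119/108000 357907/90000 55093/13500
  66481/16200 921683/216000 137687/32400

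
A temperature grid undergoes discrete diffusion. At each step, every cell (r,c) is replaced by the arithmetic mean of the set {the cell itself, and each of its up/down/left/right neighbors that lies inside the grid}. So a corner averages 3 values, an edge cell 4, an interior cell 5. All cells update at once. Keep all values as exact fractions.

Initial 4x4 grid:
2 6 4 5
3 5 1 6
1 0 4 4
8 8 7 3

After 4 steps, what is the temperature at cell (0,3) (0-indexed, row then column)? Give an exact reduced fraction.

Answer: 44647/10800

Derivation:
Step 1: cell (0,3) = 5
Step 2: cell (0,3) = 13/3
Step 3: cell (0,3) = 311/72
Step 4: cell (0,3) = 44647/10800
Full grid after step 4:
  57919/16200 798481/216000 32163/8000 44647/10800
  773851/216000 42361/11250 23587/6000 33383/8000
  860467/216000 45199/11250 379757/90000 917173/216000
  70267/16200 967657/216000 966793/216000 146429/32400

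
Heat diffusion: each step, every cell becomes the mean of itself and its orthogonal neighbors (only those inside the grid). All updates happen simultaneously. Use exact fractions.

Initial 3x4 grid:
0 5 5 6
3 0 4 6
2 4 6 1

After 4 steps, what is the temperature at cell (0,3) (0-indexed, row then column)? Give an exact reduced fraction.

Answer: 573263/129600

Derivation:
Step 1: cell (0,3) = 17/3
Step 2: cell (0,3) = 179/36
Step 3: cell (0,3) = 10027/2160
Step 4: cell (0,3) = 573263/129600
Full grid after step 4:
  359063/129600 178477/54000 107501/27000 573263/129600
  2393287/864000 1141823/360000 156647/40000 1238729/288000
  39757/14400 230761/72000 810383/216000 537313/129600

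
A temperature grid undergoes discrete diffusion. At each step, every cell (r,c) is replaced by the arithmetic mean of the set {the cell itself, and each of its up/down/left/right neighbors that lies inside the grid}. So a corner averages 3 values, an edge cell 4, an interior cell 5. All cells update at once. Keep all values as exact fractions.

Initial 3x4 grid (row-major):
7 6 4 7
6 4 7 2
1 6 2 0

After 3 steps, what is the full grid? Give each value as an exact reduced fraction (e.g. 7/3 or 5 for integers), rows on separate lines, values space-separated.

After step 1:
  19/3 21/4 6 13/3
  9/2 29/5 19/5 4
  13/3 13/4 15/4 4/3
After step 2:
  193/36 1403/240 1163/240 43/9
  629/120 113/25 467/100 101/30
  145/36 257/60 91/30 109/36
After step 3:
  11843/2160 37031/7200 36251/7200 9353/2160
  34471/7200 29473/6000 24523/6000 7129/1800
  4879/1080 7139/1800 13513/3600 1697/540

Answer: 11843/2160 37031/7200 36251/7200 9353/2160
34471/7200 29473/6000 24523/6000 7129/1800
4879/1080 7139/1800 13513/3600 1697/540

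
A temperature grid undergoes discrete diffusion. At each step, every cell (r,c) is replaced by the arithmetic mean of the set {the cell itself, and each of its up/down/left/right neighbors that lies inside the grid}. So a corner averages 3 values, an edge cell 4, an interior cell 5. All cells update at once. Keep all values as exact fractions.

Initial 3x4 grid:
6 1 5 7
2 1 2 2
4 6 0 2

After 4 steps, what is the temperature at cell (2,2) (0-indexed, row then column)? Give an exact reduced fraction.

Step 1: cell (2,2) = 5/2
Step 2: cell (2,2) = 103/48
Step 3: cell (2,2) = 18359/7200
Step 4: cell (2,2) = 569543/216000
Full grid after step 4:
  134561/43200 56159/18000 169417/54000 416003/129600
  295543/96000 117567/40000 116167/40000 92401/32000
  129811/43200 205261/72000 569543/216000 343453/129600

Answer: 569543/216000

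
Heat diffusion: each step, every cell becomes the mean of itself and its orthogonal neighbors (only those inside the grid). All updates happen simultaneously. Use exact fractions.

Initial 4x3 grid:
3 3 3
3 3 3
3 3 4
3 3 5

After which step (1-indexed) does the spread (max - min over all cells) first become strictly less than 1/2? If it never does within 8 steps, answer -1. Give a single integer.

Answer: 4

Derivation:
Step 1: max=4, min=3, spread=1
Step 2: max=15/4, min=3, spread=3/4
Step 3: max=143/40, min=3, spread=23/40
Step 4: max=25063/7200, min=5447/1800, spread=131/288
  -> spread < 1/2 first at step 4
Step 5: max=1474597/432000, min=330053/108000, spread=30877/86400
Step 6: max=29102501/8640000, min=1110199/360000, spread=98309/345600
Step 7: max=5186393477/1555200000, min=151072811/48600000, spread=14082541/62208000
Step 8: max=308889822143/93312000000, min=4561760137/1458000000, spread=135497387/746496000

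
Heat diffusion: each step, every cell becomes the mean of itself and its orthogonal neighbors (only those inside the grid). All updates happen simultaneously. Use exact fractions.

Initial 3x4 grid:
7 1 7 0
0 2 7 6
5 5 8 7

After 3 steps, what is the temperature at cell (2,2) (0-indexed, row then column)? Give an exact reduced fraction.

Answer: 2623/480

Derivation:
Step 1: cell (2,2) = 27/4
Step 2: cell (2,2) = 99/16
Step 3: cell (2,2) = 2623/480
Full grid after step 3:
  721/216 178/45 3107/720 523/108
  1787/480 65/16 1229/240 3797/720
  1669/432 6841/1440 2623/480 865/144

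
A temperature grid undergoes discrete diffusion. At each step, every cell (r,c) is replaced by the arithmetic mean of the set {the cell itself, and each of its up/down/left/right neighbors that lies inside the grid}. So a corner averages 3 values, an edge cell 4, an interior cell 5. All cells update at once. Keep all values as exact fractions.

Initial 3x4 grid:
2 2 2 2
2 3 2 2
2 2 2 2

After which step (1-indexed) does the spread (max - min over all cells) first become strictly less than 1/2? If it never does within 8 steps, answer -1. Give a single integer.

Step 1: max=9/4, min=2, spread=1/4
  -> spread < 1/2 first at step 1
Step 2: max=223/100, min=2, spread=23/100
Step 3: max=10411/4800, min=813/400, spread=131/960
Step 4: max=92951/43200, min=14791/7200, spread=841/8640
Step 5: max=37102051/17280000, min=2973373/1440000, spread=56863/691200
Step 6: max=332574341/155520000, min=26909543/12960000, spread=386393/6220800
Step 7: max=132809723131/62208000000, min=10788358813/5184000000, spread=26795339/497664000
Step 8: max=7948775714129/3732480000000, min=649166149667/311040000000, spread=254051069/5971968000

Answer: 1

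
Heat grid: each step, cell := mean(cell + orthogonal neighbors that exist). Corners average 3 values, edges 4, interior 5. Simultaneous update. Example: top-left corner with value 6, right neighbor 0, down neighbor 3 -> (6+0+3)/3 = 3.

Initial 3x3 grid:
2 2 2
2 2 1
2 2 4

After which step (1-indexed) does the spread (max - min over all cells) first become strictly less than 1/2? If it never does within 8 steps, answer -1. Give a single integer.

Step 1: max=5/2, min=5/3, spread=5/6
Step 2: max=85/36, min=28/15, spread=89/180
  -> spread < 1/2 first at step 2
Step 3: max=15833/7200, min=349/180, spread=1873/7200
Step 4: max=280381/129600, min=106597/54000, spread=122741/648000
Step 5: max=54926897/25920000, min=143879/72000, spread=3130457/25920000
Step 6: max=982307029/466560000, min=98232637/48600000, spread=196368569/2332800000
Step 7: max=58476470063/27993600000, min=4736699849/2332800000, spread=523543/8957952
Step 8: max=3496516378861/1679616000000, min=47605568413/23328000000, spread=4410589/107495424

Answer: 2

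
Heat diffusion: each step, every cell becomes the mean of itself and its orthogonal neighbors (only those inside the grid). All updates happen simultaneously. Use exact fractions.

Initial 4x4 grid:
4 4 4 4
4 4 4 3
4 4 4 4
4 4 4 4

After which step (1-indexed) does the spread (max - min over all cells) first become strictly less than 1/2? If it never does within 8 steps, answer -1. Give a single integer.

Step 1: max=4, min=11/3, spread=1/3
  -> spread < 1/2 first at step 1
Step 2: max=4, min=449/120, spread=31/120
Step 3: max=4, min=4109/1080, spread=211/1080
Step 4: max=4, min=415157/108000, spread=16843/108000
Step 5: max=35921/9000, min=3749357/972000, spread=130111/972000
Step 6: max=2152841/540000, min=112997633/29160000, spread=3255781/29160000
Step 7: max=2148893/540000, min=3398846309/874800000, spread=82360351/874800000
Step 8: max=386293559/97200000, min=102224683109/26244000000, spread=2074577821/26244000000

Answer: 1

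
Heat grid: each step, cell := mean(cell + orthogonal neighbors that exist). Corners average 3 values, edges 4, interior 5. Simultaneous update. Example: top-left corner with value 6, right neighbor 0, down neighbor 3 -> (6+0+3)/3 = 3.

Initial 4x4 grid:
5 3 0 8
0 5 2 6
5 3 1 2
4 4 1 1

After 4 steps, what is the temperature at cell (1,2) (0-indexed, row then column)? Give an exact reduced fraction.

Step 1: cell (1,2) = 14/5
Step 2: cell (1,2) = 299/100
Step 3: cell (1,2) = 9473/3000
Step 4: cell (1,2) = 55483/18000
Full grid after step 4:
  41231/12960 170743/54000 182401/54000 112961/32400
  677557/216000 565177/180000 55483/18000 346997/108000
  701957/216000 264361/90000 99211/36000 286837/108000
  20531/6480 632597/216000 534509/216000 153797/64800

Answer: 55483/18000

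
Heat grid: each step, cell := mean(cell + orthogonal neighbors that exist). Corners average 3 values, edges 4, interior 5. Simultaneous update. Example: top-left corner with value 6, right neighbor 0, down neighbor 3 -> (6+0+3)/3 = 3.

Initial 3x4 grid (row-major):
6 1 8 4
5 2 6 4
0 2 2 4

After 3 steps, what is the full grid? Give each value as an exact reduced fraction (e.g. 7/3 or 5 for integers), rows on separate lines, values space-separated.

Answer: 2659/720 2383/600 7949/1800 5017/1080
45757/14400 20723/6000 11789/3000 30781/7200
5897/2160 2587/900 6149/1800 4087/1080

Derivation:
After step 1:
  4 17/4 19/4 16/3
  13/4 16/5 22/5 9/2
  7/3 3/2 7/2 10/3
After step 2:
  23/6 81/20 281/60 175/36
  767/240 83/25 407/100 527/120
  85/36 79/30 191/60 34/9
After step 3:
  2659/720 2383/600 7949/1800 5017/1080
  45757/14400 20723/6000 11789/3000 30781/7200
  5897/2160 2587/900 6149/1800 4087/1080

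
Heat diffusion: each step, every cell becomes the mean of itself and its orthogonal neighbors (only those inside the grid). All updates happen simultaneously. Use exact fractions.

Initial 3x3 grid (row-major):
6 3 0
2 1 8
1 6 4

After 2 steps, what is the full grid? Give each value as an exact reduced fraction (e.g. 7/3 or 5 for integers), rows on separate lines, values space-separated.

After step 1:
  11/3 5/2 11/3
  5/2 4 13/4
  3 3 6
After step 2:
  26/9 83/24 113/36
  79/24 61/20 203/48
  17/6 4 49/12

Answer: 26/9 83/24 113/36
79/24 61/20 203/48
17/6 4 49/12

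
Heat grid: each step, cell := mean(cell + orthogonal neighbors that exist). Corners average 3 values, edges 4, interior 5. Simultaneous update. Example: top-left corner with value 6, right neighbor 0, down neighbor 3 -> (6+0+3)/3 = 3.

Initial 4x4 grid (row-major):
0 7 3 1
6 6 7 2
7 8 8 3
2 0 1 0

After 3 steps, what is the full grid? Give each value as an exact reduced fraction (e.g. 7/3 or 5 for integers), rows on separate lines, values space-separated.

Answer: 1321/270 8327/1800 2567/600 53/15
8957/1800 7787/1500 2207/500 563/150
581/120 4653/1000 12571/3000 3013/900
1453/360 931/240 11737/3600 3067/1080

Derivation:
After step 1:
  13/3 4 9/2 2
  19/4 34/5 26/5 13/4
  23/4 29/5 27/5 13/4
  3 11/4 9/4 4/3
After step 2:
  157/36 589/120 157/40 13/4
  649/120 531/100 503/100 137/40
  193/40 53/10 219/50 397/120
  23/6 69/20 44/15 41/18
After step 3:
  1321/270 8327/1800 2567/600 53/15
  8957/1800 7787/1500 2207/500 563/150
  581/120 4653/1000 12571/3000 3013/900
  1453/360 931/240 11737/3600 3067/1080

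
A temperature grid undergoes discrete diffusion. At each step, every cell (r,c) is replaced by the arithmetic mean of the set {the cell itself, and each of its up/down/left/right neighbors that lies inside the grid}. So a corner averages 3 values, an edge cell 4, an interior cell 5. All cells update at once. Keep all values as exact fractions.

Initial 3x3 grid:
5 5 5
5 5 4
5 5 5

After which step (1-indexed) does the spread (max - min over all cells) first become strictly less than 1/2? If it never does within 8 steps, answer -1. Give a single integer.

Step 1: max=5, min=14/3, spread=1/3
  -> spread < 1/2 first at step 1
Step 2: max=5, min=1133/240, spread=67/240
Step 3: max=993/200, min=10363/2160, spread=1807/10800
Step 4: max=26639/5400, min=4162037/864000, spread=33401/288000
Step 5: max=2656609/540000, min=37650067/7776000, spread=3025513/38880000
Step 6: max=141244051/28800000, min=15087073133/3110400000, spread=53531/995328
Step 7: max=38088883949/7776000000, min=907087074151/186624000000, spread=450953/11943936
Step 8: max=4564591389481/933120000000, min=54478296439397/11197440000000, spread=3799043/143327232

Answer: 1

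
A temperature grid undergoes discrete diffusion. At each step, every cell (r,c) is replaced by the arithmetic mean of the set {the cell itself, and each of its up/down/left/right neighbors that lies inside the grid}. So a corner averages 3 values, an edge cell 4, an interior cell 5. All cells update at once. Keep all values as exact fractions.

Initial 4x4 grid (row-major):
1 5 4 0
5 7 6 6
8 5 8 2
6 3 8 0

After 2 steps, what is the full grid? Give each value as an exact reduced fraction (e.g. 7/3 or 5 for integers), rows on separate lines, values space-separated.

After step 1:
  11/3 17/4 15/4 10/3
  21/4 28/5 31/5 7/2
  6 31/5 29/5 4
  17/3 11/2 19/4 10/3
After step 2:
  79/18 259/60 263/60 127/36
  1231/240 11/2 497/100 511/120
  1387/240 291/50 539/100 499/120
  103/18 1327/240 1163/240 145/36

Answer: 79/18 259/60 263/60 127/36
1231/240 11/2 497/100 511/120
1387/240 291/50 539/100 499/120
103/18 1327/240 1163/240 145/36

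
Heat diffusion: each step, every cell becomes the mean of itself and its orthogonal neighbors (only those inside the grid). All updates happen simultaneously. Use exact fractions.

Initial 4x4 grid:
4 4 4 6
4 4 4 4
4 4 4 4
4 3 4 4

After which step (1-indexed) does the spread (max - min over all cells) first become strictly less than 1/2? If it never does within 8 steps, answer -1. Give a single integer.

Answer: 4

Derivation:
Step 1: max=14/3, min=11/3, spread=1
Step 2: max=41/9, min=449/120, spread=293/360
Step 3: max=473/108, min=4109/1080, spread=23/40
Step 4: max=14003/3240, min=415157/108000, spread=154829/324000
  -> spread < 1/2 first at step 4
Step 5: max=2067499/486000, min=3749357/972000, spread=1587/4000
Step 6: max=30742001/7290000, min=113253593/29160000, spread=39977/120000
Step 7: max=365762357/87480000, min=3413003489/874800000, spread=1006667/3600000
Step 8: max=2726851019/656100000, min=102906055109/26244000000, spread=25382657/108000000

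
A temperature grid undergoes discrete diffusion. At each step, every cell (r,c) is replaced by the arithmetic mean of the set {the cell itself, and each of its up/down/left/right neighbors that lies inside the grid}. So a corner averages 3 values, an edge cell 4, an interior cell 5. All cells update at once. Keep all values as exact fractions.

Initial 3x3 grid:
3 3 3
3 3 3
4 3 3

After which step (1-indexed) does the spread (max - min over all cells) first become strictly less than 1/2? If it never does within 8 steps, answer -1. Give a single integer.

Step 1: max=10/3, min=3, spread=1/3
  -> spread < 1/2 first at step 1
Step 2: max=59/18, min=3, spread=5/18
Step 3: max=689/216, min=3, spread=41/216
Step 4: max=41011/12960, min=1091/360, spread=347/2592
Step 5: max=2439737/777600, min=10957/3600, spread=2921/31104
Step 6: max=145796539/46656000, min=1321483/432000, spread=24611/373248
Step 7: max=8716802033/2799360000, min=29816741/9720000, spread=207329/4478976
Step 8: max=521914752451/167961600000, min=1594001599/518400000, spread=1746635/53747712

Answer: 1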